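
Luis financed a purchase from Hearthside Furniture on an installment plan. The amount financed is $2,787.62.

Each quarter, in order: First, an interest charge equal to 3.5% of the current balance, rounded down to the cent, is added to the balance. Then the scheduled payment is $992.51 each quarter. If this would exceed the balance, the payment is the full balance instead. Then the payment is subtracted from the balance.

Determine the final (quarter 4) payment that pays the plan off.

$7.97

# | Opening | Interest | Payment | End bal
1 | $2,787.62 | $97.56 | $992.51 | $1,892.67
2 | $1,892.67 | $66.24 | $992.51 | $966.40
3 | $966.40 | $33.82 | $992.51 | $7.71
4 | $7.71 | $0.26 | $7.97 | $0.00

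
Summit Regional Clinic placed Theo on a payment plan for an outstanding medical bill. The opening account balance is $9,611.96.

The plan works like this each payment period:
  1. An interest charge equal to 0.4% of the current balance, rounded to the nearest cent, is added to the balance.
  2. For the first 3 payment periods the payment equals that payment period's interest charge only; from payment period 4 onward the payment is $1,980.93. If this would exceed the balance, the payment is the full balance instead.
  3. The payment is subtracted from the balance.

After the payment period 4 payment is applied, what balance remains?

Payment period 1: opening $9,611.96; interest $38.45 → $9,650.41; payment $38.45; balance $9,611.96
Payment period 2: opening $9,611.96; interest $38.45 → $9,650.41; payment $38.45; balance $9,611.96
Payment period 3: opening $9,611.96; interest $38.45 → $9,650.41; payment $38.45; balance $9,611.96
Payment period 4: opening $9,611.96; interest $38.45 → $9,650.41; payment $1,980.93; balance $7,669.48

$7,669.48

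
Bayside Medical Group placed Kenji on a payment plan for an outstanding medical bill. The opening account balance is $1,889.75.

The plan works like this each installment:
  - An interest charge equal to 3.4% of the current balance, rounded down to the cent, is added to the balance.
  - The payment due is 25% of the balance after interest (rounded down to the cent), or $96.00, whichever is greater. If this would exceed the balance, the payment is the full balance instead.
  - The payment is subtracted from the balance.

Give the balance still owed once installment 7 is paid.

$318.77

Installment 1: opening $1,889.75; interest $64.25 → $1,954.00; payment $488.50; balance $1,465.50
Installment 2: opening $1,465.50; interest $49.82 → $1,515.32; payment $378.83; balance $1,136.49
Installment 3: opening $1,136.49; interest $38.64 → $1,175.13; payment $293.78; balance $881.35
Installment 4: opening $881.35; interest $29.96 → $911.31; payment $227.82; balance $683.49
Installment 5: opening $683.49; interest $23.23 → $706.72; payment $176.68; balance $530.04
Installment 6: opening $530.04; interest $18.02 → $548.06; payment $137.01; balance $411.05
Installment 7: opening $411.05; interest $13.97 → $425.02; payment $106.25; balance $318.77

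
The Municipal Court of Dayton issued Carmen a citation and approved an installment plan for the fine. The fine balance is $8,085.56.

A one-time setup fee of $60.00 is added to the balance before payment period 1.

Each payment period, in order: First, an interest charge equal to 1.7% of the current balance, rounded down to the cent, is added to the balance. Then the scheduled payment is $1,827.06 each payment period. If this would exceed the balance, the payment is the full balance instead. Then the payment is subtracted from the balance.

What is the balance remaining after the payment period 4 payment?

Payment period 1: opening $8,145.56; interest $138.47 → $8,284.03; payment $1,827.06; balance $6,456.97
Payment period 2: opening $6,456.97; interest $109.76 → $6,566.73; payment $1,827.06; balance $4,739.67
Payment period 3: opening $4,739.67; interest $80.57 → $4,820.24; payment $1,827.06; balance $2,993.18
Payment period 4: opening $2,993.18; interest $50.88 → $3,044.06; payment $1,827.06; balance $1,217.00

$1,217.00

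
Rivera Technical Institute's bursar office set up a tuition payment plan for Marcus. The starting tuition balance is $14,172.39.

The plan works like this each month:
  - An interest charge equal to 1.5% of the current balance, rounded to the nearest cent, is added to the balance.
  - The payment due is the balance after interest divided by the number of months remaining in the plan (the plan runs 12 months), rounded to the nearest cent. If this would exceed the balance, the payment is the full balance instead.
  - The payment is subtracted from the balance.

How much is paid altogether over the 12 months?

Month 1: opening $14,172.39; interest $212.59 → $14,384.98; payment $1,198.75; balance $13,186.23
Month 2: opening $13,186.23; interest $197.79 → $13,384.02; payment $1,216.73; balance $12,167.29
Month 3: opening $12,167.29; interest $182.51 → $12,349.80; payment $1,234.98; balance $11,114.82
Month 4: opening $11,114.82; interest $166.72 → $11,281.54; payment $1,253.50; balance $10,028.04
Month 5: opening $10,028.04; interest $150.42 → $10,178.46; payment $1,272.31; balance $8,906.15
Month 6: opening $8,906.15; interest $133.59 → $9,039.74; payment $1,291.39; balance $7,748.35
Month 7: opening $7,748.35; interest $116.23 → $7,864.58; payment $1,310.76; balance $6,553.82
Month 8: opening $6,553.82; interest $98.31 → $6,652.13; payment $1,330.43; balance $5,321.70
Month 9: opening $5,321.70; interest $79.83 → $5,401.53; payment $1,350.38; balance $4,051.15
Month 10: opening $4,051.15; interest $60.77 → $4,111.92; payment $1,370.64; balance $2,741.28
Month 11: opening $2,741.28; interest $41.12 → $2,782.40; payment $1,391.20; balance $1,391.20
Month 12: opening $1,391.20; interest $20.87 → $1,412.07; payment $1,412.07; balance $0.00
Total paid: $15,633.14

$15,633.14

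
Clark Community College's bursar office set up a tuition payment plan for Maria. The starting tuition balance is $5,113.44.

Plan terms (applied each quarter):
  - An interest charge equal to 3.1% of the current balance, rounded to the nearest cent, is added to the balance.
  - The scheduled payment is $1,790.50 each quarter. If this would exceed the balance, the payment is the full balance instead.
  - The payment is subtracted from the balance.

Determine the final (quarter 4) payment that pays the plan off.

$66.15

Quarter 1: $5,113.44 +$158.52 interest = $5,271.96; pay $1,790.50 → $3,481.46
Quarter 2: $3,481.46 +$107.93 interest = $3,589.39; pay $1,790.50 → $1,798.89
Quarter 3: $1,798.89 +$55.77 interest = $1,854.66; pay $1,790.50 → $64.16
Quarter 4: $64.16 +$1.99 interest = $66.15; pay $66.15 → $0.00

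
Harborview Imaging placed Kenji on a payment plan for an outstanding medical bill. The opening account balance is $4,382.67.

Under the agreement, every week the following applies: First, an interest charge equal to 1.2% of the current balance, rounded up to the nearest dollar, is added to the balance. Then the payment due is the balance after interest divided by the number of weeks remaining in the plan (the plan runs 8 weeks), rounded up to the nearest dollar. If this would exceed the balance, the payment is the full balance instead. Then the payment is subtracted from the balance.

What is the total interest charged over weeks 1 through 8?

$248.00

Week 1: opening $4,382.67; interest $53.00 → $4,435.67; payment $555.00; balance $3,880.67
Week 2: opening $3,880.67; interest $47.00 → $3,927.67; payment $562.00; balance $3,365.67
Week 3: opening $3,365.67; interest $41.00 → $3,406.67; payment $568.00; balance $2,838.67
Week 4: opening $2,838.67; interest $35.00 → $2,873.67; payment $575.00; balance $2,298.67
Week 5: opening $2,298.67; interest $28.00 → $2,326.67; payment $582.00; balance $1,744.67
Week 6: opening $1,744.67; interest $21.00 → $1,765.67; payment $589.00; balance $1,176.67
Week 7: opening $1,176.67; interest $15.00 → $1,191.67; payment $596.00; balance $595.67
Week 8: opening $595.67; interest $8.00 → $603.67; payment $603.67; balance $0.00
Total interest: $53.00 + $47.00 + $41.00 + $35.00 + $28.00 + $21.00 + $15.00 + $8.00 = $248.00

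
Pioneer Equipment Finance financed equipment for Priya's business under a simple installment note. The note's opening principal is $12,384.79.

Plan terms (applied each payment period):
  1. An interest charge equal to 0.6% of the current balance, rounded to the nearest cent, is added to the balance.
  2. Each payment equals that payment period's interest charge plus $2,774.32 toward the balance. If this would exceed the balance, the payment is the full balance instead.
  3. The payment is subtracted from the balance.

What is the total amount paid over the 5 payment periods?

$12,589.88

Payment period 1: $12,384.79 +$74.31 interest = $12,459.10; pay $2,848.63 → $9,610.47
Payment period 2: $9,610.47 +$57.66 interest = $9,668.13; pay $2,831.98 → $6,836.15
Payment period 3: $6,836.15 +$41.02 interest = $6,877.17; pay $2,815.34 → $4,061.83
Payment period 4: $4,061.83 +$24.37 interest = $4,086.20; pay $2,798.69 → $1,287.51
Payment period 5: $1,287.51 +$7.73 interest = $1,295.24; pay $1,295.24 → $0.00
Total paid: $12,589.88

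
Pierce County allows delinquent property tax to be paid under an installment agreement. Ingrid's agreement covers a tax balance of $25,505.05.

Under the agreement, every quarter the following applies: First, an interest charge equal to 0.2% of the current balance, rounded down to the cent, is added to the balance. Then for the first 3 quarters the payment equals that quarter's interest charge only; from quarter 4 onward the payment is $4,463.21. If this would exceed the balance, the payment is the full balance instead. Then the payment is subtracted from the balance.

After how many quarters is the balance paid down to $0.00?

9

Quarter 1: $25,505.05 +$51.01 interest = $25,556.06; pay $51.01 → $25,505.05
Quarter 2: $25,505.05 +$51.01 interest = $25,556.06; pay $51.01 → $25,505.05
Quarter 3: $25,505.05 +$51.01 interest = $25,556.06; pay $51.01 → $25,505.05
Quarter 4: $25,505.05 +$51.01 interest = $25,556.06; pay $4,463.21 → $21,092.85
Quarter 5: $21,092.85 +$42.18 interest = $21,135.03; pay $4,463.21 → $16,671.82
Quarter 6: $16,671.82 +$33.34 interest = $16,705.16; pay $4,463.21 → $12,241.95
Quarter 7: $12,241.95 +$24.48 interest = $12,266.43; pay $4,463.21 → $7,803.22
Quarter 8: $7,803.22 +$15.60 interest = $7,818.82; pay $4,463.21 → $3,355.61
Quarter 9: $3,355.61 +$6.71 interest = $3,362.32; pay $3,362.32 → $0.00
Balance reaches $0.00 in quarter 9.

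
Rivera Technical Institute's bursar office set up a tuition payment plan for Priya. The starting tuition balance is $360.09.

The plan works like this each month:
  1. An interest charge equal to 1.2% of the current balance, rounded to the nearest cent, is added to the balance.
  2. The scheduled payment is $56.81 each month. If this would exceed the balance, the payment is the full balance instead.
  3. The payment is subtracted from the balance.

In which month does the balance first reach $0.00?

7

Month 1: opening $360.09; interest $4.32 → $364.41; payment $56.81; balance $307.60
Month 2: opening $307.60; interest $3.69 → $311.29; payment $56.81; balance $254.48
Month 3: opening $254.48; interest $3.05 → $257.53; payment $56.81; balance $200.72
Month 4: opening $200.72; interest $2.41 → $203.13; payment $56.81; balance $146.32
Month 5: opening $146.32; interest $1.76 → $148.08; payment $56.81; balance $91.27
Month 6: opening $91.27; interest $1.10 → $92.37; payment $56.81; balance $35.56
Month 7: opening $35.56; interest $0.43 → $35.99; payment $35.99; balance $0.00
Balance reaches $0.00 in month 7.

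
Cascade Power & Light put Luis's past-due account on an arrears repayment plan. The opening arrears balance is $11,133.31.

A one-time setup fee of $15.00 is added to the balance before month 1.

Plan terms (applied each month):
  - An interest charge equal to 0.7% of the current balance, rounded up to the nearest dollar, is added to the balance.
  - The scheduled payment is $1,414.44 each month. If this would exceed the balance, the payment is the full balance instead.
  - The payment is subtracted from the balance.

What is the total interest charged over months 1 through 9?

Month 1: opening $11,148.31; interest $79.00 → $11,227.31; payment $1,414.44; balance $9,812.87
Month 2: opening $9,812.87; interest $69.00 → $9,881.87; payment $1,414.44; balance $8,467.43
Month 3: opening $8,467.43; interest $60.00 → $8,527.43; payment $1,414.44; balance $7,112.99
Month 4: opening $7,112.99; interest $50.00 → $7,162.99; payment $1,414.44; balance $5,748.55
Month 5: opening $5,748.55; interest $41.00 → $5,789.55; payment $1,414.44; balance $4,375.11
Month 6: opening $4,375.11; interest $31.00 → $4,406.11; payment $1,414.44; balance $2,991.67
Month 7: opening $2,991.67; interest $21.00 → $3,012.67; payment $1,414.44; balance $1,598.23
Month 8: opening $1,598.23; interest $12.00 → $1,610.23; payment $1,414.44; balance $195.79
Month 9: opening $195.79; interest $2.00 → $197.79; payment $197.79; balance $0.00
Total interest: $79.00 + $69.00 + $60.00 + $50.00 + $41.00 + $31.00 + $21.00 + $12.00 + $2.00 = $365.00

$365.00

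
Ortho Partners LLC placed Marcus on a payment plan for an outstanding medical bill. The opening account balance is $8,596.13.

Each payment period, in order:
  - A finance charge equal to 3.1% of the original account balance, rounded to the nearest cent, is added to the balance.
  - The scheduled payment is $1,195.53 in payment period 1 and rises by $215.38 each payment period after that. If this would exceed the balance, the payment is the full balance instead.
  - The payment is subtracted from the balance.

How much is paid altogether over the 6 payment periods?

Payment period 1: opening $8,596.13; interest $266.48 → $8,862.61; payment $1,195.53; balance $7,667.08
Payment period 2: opening $7,667.08; interest $266.48 → $7,933.56; payment $1,410.91; balance $6,522.65
Payment period 3: opening $6,522.65; interest $266.48 → $6,789.13; payment $1,626.29; balance $5,162.84
Payment period 4: opening $5,162.84; interest $266.48 → $5,429.32; payment $1,841.67; balance $3,587.65
Payment period 5: opening $3,587.65; interest $266.48 → $3,854.13; payment $2,057.05; balance $1,797.08
Payment period 6: opening $1,797.08; interest $266.48 → $2,063.56; payment $2,063.56; balance $0.00
Total paid: $10,195.01

$10,195.01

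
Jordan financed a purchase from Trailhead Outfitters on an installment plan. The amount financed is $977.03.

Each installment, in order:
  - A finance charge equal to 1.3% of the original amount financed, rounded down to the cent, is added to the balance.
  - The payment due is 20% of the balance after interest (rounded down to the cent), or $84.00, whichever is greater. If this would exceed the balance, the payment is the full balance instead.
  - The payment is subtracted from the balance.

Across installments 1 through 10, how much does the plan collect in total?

Installment 1: $977.03 +$12.70 interest = $989.73; pay $197.94 → $791.79
Installment 2: $791.79 +$12.70 interest = $804.49; pay $160.89 → $643.60
Installment 3: $643.60 +$12.70 interest = $656.30; pay $131.26 → $525.04
Installment 4: $525.04 +$12.70 interest = $537.74; pay $107.54 → $430.20
Installment 5: $430.20 +$12.70 interest = $442.90; pay $88.58 → $354.32
Installment 6: $354.32 +$12.70 interest = $367.02; pay $84.00 → $283.02
Installment 7: $283.02 +$12.70 interest = $295.72; pay $84.00 → $211.72
Installment 8: $211.72 +$12.70 interest = $224.42; pay $84.00 → $140.42
Installment 9: $140.42 +$12.70 interest = $153.12; pay $84.00 → $69.12
Installment 10: $69.12 +$12.70 interest = $81.82; pay $81.82 → $0.00
Total paid: $1,104.03

$1,104.03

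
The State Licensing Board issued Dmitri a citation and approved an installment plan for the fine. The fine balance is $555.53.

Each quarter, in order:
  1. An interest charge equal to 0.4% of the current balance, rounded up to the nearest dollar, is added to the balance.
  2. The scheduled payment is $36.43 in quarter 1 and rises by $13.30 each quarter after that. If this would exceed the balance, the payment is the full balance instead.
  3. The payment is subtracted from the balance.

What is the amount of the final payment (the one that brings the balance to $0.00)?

# | Opening | Interest | Payment | End bal
1 | $555.53 | $3.00 | $36.43 | $522.10
2 | $522.10 | $3.00 | $49.73 | $475.37
3 | $475.37 | $2.00 | $63.03 | $414.34
4 | $414.34 | $2.00 | $76.33 | $340.01
5 | $340.01 | $2.00 | $89.63 | $252.38
6 | $252.38 | $2.00 | $102.93 | $151.45
7 | $151.45 | $1.00 | $116.23 | $36.22
8 | $36.22 | $1.00 | $37.22 | $0.00

$37.22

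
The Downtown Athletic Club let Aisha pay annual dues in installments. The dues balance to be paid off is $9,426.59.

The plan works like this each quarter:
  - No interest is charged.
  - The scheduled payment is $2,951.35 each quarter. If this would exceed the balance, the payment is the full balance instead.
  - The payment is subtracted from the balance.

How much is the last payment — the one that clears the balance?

$572.54

# | Opening | Payment | End bal
1 | $9,426.59 | $2,951.35 | $6,475.24
2 | $6,475.24 | $2,951.35 | $3,523.89
3 | $3,523.89 | $2,951.35 | $572.54
4 | $572.54 | $572.54 | $0.00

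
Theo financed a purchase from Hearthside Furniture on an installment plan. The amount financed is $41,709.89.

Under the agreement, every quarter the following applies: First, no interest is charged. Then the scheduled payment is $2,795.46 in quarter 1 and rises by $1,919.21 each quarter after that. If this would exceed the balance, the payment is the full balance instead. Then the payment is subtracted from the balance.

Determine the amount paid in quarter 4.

Quarter 1: $41,709.89 − $2,795.46 → $38,914.43
Quarter 2: $38,914.43 − $4,714.67 → $34,199.76
Quarter 3: $34,199.76 − $6,633.88 → $27,565.88
Quarter 4: $27,565.88 − $8,553.09 → $19,012.79

$8,553.09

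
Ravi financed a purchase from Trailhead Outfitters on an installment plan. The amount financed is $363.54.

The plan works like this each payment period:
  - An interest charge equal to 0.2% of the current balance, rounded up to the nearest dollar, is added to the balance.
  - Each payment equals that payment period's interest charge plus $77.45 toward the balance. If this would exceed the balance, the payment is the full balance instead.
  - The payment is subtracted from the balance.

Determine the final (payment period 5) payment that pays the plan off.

$54.74

Payment period 1: $363.54 +$1.00 interest = $364.54; pay $78.45 → $286.09
Payment period 2: $286.09 +$1.00 interest = $287.09; pay $78.45 → $208.64
Payment period 3: $208.64 +$1.00 interest = $209.64; pay $78.45 → $131.19
Payment period 4: $131.19 +$1.00 interest = $132.19; pay $78.45 → $53.74
Payment period 5: $53.74 +$1.00 interest = $54.74; pay $54.74 → $0.00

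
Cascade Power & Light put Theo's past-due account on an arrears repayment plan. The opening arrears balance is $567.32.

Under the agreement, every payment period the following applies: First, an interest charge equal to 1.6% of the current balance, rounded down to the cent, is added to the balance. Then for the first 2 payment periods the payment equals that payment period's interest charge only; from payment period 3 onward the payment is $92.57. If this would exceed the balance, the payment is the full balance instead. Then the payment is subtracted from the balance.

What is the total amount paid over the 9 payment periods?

$620.16

Payment period 1: opening $567.32; interest $9.07 → $576.39; payment $9.07; balance $567.32
Payment period 2: opening $567.32; interest $9.07 → $576.39; payment $9.07; balance $567.32
Payment period 3: opening $567.32; interest $9.07 → $576.39; payment $92.57; balance $483.82
Payment period 4: opening $483.82; interest $7.74 → $491.56; payment $92.57; balance $398.99
Payment period 5: opening $398.99; interest $6.38 → $405.37; payment $92.57; balance $312.80
Payment period 6: opening $312.80; interest $5.00 → $317.80; payment $92.57; balance $225.23
Payment period 7: opening $225.23; interest $3.60 → $228.83; payment $92.57; balance $136.26
Payment period 8: opening $136.26; interest $2.18 → $138.44; payment $92.57; balance $45.87
Payment period 9: opening $45.87; interest $0.73 → $46.60; payment $46.60; balance $0.00
Total paid: $620.16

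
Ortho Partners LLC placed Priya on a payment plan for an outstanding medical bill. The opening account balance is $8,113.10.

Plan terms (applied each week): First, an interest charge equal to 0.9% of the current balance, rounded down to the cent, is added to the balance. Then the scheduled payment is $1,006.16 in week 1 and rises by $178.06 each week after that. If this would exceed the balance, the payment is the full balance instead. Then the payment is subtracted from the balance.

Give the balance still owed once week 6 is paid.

Week 1: opening $8,113.10; interest $73.01 → $8,186.11; payment $1,006.16; balance $7,179.95
Week 2: opening $7,179.95; interest $64.61 → $7,244.56; payment $1,184.22; balance $6,060.34
Week 3: opening $6,060.34; interest $54.54 → $6,114.88; payment $1,362.28; balance $4,752.60
Week 4: opening $4,752.60; interest $42.77 → $4,795.37; payment $1,540.34; balance $3,255.03
Week 5: opening $3,255.03; interest $29.29 → $3,284.32; payment $1,718.40; balance $1,565.92
Week 6: opening $1,565.92; interest $14.09 → $1,580.01; payment $1,580.01; balance $0.00

$0.00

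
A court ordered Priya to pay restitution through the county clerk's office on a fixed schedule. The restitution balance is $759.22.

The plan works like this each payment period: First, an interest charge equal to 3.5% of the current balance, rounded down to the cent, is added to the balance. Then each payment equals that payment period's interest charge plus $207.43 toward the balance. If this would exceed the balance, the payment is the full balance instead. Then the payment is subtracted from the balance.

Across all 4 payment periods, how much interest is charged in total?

Payment period 1: opening $759.22; interest $26.57 → $785.79; payment $234.00; balance $551.79
Payment period 2: opening $551.79; interest $19.31 → $571.10; payment $226.74; balance $344.36
Payment period 3: opening $344.36; interest $12.05 → $356.41; payment $219.48; balance $136.93
Payment period 4: opening $136.93; interest $4.79 → $141.72; payment $141.72; balance $0.00
Total interest: $26.57 + $19.31 + $12.05 + $4.79 = $62.72

$62.72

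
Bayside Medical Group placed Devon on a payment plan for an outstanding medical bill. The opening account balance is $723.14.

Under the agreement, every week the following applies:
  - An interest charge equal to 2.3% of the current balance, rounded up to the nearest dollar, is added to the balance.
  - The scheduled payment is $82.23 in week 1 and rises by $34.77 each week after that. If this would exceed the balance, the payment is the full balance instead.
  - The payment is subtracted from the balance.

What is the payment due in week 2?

$117.00

Week 1: opening $723.14; interest $17.00 → $740.14; payment $82.23; balance $657.91
Week 2: opening $657.91; interest $16.00 → $673.91; payment $117.00; balance $556.91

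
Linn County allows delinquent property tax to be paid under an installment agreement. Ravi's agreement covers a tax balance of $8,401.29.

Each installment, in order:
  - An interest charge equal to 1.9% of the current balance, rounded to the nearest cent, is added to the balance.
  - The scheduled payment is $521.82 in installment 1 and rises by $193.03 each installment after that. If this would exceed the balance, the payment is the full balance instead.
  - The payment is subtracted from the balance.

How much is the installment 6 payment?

# | Opening | Interest | Payment | End bal
1 | $8,401.29 | $159.62 | $521.82 | $8,039.09
2 | $8,039.09 | $152.74 | $714.85 | $7,476.98
3 | $7,476.98 | $142.06 | $907.88 | $6,711.16
4 | $6,711.16 | $127.51 | $1,100.91 | $5,737.76
5 | $5,737.76 | $109.02 | $1,293.94 | $4,552.84
6 | $4,552.84 | $86.50 | $1,486.97 | $3,152.37

$1,486.97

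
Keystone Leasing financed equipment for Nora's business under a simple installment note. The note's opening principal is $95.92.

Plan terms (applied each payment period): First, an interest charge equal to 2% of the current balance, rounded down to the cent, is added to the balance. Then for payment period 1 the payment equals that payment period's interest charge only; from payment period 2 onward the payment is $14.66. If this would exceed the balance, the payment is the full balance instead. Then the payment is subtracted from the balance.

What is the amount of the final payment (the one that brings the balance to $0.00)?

Payment period 1: $95.92 +$1.91 interest = $97.83; pay $1.91 → $95.92
Payment period 2: $95.92 +$1.91 interest = $97.83; pay $14.66 → $83.17
Payment period 3: $83.17 +$1.66 interest = $84.83; pay $14.66 → $70.17
Payment period 4: $70.17 +$1.40 interest = $71.57; pay $14.66 → $56.91
Payment period 5: $56.91 +$1.13 interest = $58.04; pay $14.66 → $43.38
Payment period 6: $43.38 +$0.86 interest = $44.24; pay $14.66 → $29.58
Payment period 7: $29.58 +$0.59 interest = $30.17; pay $14.66 → $15.51
Payment period 8: $15.51 +$0.31 interest = $15.82; pay $14.66 → $1.16
Payment period 9: $1.16 +$0.02 interest = $1.18; pay $1.18 → $0.00

$1.18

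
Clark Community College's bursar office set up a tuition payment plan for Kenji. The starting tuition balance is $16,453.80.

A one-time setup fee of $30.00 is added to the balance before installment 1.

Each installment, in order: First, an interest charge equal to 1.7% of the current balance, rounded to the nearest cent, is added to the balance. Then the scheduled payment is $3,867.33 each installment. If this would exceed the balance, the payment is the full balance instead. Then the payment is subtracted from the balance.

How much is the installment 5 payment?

# | Opening | Interest | Payment | End bal
1 | $16,483.80 | $280.22 | $3,867.33 | $12,896.69
2 | $12,896.69 | $219.24 | $3,867.33 | $9,248.60
3 | $9,248.60 | $157.23 | $3,867.33 | $5,538.50
4 | $5,538.50 | $94.15 | $3,867.33 | $1,765.32
5 | $1,765.32 | $30.01 | $1,795.33 | $0.00

$1,795.33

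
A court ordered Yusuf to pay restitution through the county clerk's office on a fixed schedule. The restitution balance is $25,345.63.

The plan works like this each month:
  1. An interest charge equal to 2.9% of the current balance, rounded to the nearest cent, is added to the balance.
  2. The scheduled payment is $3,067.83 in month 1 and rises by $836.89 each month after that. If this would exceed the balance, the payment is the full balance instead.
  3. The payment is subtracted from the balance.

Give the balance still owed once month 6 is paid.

$0.00

Month 1: $25,345.63 +$735.02 interest = $26,080.65; pay $3,067.83 → $23,012.82
Month 2: $23,012.82 +$667.37 interest = $23,680.19; pay $3,904.72 → $19,775.47
Month 3: $19,775.47 +$573.49 interest = $20,348.96; pay $4,741.61 → $15,607.35
Month 4: $15,607.35 +$452.61 interest = $16,059.96; pay $5,578.50 → $10,481.46
Month 5: $10,481.46 +$303.96 interest = $10,785.42; pay $6,415.39 → $4,370.03
Month 6: $4,370.03 +$126.73 interest = $4,496.76; pay $4,496.76 → $0.00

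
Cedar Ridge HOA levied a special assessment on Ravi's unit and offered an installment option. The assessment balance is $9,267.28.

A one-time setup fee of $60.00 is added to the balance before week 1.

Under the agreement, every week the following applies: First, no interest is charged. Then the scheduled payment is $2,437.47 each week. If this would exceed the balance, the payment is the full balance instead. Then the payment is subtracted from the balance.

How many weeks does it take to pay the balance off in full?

Week 1: opening $9,327.28; payment $2,437.47; balance $6,889.81
Week 2: opening $6,889.81; payment $2,437.47; balance $4,452.34
Week 3: opening $4,452.34; payment $2,437.47; balance $2,014.87
Week 4: opening $2,014.87; payment $2,014.87; balance $0.00
Balance reaches $0.00 in week 4.

4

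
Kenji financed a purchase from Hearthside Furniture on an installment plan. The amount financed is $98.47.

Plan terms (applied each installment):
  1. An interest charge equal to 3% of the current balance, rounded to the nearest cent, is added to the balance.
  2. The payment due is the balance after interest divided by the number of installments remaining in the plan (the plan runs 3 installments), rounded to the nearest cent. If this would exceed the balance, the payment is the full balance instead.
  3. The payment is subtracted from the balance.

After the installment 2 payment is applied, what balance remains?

$34.82

Installment 1: $98.47 +$2.95 interest = $101.42; pay $33.81 → $67.61
Installment 2: $67.61 +$2.03 interest = $69.64; pay $34.82 → $34.82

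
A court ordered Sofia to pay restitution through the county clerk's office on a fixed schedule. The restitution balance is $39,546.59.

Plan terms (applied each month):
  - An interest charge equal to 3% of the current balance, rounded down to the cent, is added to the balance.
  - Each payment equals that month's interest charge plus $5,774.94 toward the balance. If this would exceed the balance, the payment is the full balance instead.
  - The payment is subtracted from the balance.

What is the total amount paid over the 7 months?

$44,213.12

Month 1: opening $39,546.59; interest $1,186.39 → $40,732.98; payment $6,961.33; balance $33,771.65
Month 2: opening $33,771.65; interest $1,013.14 → $34,784.79; payment $6,788.08; balance $27,996.71
Month 3: opening $27,996.71; interest $839.90 → $28,836.61; payment $6,614.84; balance $22,221.77
Month 4: opening $22,221.77; interest $666.65 → $22,888.42; payment $6,441.59; balance $16,446.83
Month 5: opening $16,446.83; interest $493.40 → $16,940.23; payment $6,268.34; balance $10,671.89
Month 6: opening $10,671.89; interest $320.15 → $10,992.04; payment $6,095.09; balance $4,896.95
Month 7: opening $4,896.95; interest $146.90 → $5,043.85; payment $5,043.85; balance $0.00
Total paid: $44,213.12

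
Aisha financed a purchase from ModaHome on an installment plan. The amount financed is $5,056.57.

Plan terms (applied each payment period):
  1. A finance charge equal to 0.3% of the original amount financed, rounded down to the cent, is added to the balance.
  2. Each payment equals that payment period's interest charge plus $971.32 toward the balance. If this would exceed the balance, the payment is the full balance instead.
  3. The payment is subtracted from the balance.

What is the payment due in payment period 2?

Payment period 1: opening $5,056.57; interest $15.16 → $5,071.73; payment $986.48; balance $4,085.25
Payment period 2: opening $4,085.25; interest $15.16 → $4,100.41; payment $986.48; balance $3,113.93

$986.48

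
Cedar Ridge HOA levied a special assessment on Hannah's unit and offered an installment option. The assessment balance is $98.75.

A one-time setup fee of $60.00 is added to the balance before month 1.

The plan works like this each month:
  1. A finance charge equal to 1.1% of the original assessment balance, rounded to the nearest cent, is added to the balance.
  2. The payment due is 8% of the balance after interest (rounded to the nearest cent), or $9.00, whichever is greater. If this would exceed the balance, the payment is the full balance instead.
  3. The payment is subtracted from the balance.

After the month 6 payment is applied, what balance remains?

Month 1: opening $158.75; interest $1.09 → $159.84; payment $12.79; balance $147.05
Month 2: opening $147.05; interest $1.09 → $148.14; payment $11.85; balance $136.29
Month 3: opening $136.29; interest $1.09 → $137.38; payment $10.99; balance $126.39
Month 4: opening $126.39; interest $1.09 → $127.48; payment $10.20; balance $117.28
Month 5: opening $117.28; interest $1.09 → $118.37; payment $9.47; balance $108.90
Month 6: opening $108.90; interest $1.09 → $109.99; payment $9.00; balance $100.99

$100.99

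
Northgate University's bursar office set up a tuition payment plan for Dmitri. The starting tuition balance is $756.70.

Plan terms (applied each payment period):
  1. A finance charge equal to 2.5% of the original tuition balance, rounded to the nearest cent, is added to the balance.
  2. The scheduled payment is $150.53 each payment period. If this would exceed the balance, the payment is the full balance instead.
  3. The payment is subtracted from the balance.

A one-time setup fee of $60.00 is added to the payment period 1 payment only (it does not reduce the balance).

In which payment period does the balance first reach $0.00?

Payment period 1: $756.70 +$18.92 interest = $775.62; pay $150.53 (+ $60.00 fee) → $625.09
Payment period 2: $625.09 +$18.92 interest = $644.01; pay $150.53 → $493.48
Payment period 3: $493.48 +$18.92 interest = $512.40; pay $150.53 → $361.87
Payment period 4: $361.87 +$18.92 interest = $380.79; pay $150.53 → $230.26
Payment period 5: $230.26 +$18.92 interest = $249.18; pay $150.53 → $98.65
Payment period 6: $98.65 +$18.92 interest = $117.57; pay $117.57 → $0.00
Balance reaches $0.00 in payment period 6.

6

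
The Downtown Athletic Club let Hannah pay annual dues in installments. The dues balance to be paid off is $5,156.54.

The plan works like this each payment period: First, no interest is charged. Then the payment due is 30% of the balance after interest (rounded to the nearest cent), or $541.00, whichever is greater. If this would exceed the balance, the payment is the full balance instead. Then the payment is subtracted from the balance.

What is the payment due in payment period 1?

$1,546.96

# | Opening | Payment | End bal
1 | $5,156.54 | $1,546.96 | $3,609.58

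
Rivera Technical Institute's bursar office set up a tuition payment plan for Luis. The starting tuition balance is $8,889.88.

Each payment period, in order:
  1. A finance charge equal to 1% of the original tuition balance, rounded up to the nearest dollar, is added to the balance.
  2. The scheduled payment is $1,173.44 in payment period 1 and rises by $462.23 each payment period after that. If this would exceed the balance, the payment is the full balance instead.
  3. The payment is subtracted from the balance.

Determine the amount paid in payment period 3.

# | Opening | Interest | Payment | End bal
1 | $8,889.88 | $89.00 | $1,173.44 | $7,805.44
2 | $7,805.44 | $89.00 | $1,635.67 | $6,258.77
3 | $6,258.77 | $89.00 | $2,097.90 | $4,249.87

$2,097.90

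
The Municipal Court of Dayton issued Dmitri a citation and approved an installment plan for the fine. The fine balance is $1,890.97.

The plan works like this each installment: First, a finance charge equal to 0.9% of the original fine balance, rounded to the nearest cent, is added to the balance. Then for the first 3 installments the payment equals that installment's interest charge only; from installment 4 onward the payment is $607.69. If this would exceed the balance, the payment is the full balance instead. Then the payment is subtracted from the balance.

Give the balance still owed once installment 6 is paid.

$118.96

Installment 1: opening $1,890.97; interest $17.02 → $1,907.99; payment $17.02; balance $1,890.97
Installment 2: opening $1,890.97; interest $17.02 → $1,907.99; payment $17.02; balance $1,890.97
Installment 3: opening $1,890.97; interest $17.02 → $1,907.99; payment $17.02; balance $1,890.97
Installment 4: opening $1,890.97; interest $17.02 → $1,907.99; payment $607.69; balance $1,300.30
Installment 5: opening $1,300.30; interest $17.02 → $1,317.32; payment $607.69; balance $709.63
Installment 6: opening $709.63; interest $17.02 → $726.65; payment $607.69; balance $118.96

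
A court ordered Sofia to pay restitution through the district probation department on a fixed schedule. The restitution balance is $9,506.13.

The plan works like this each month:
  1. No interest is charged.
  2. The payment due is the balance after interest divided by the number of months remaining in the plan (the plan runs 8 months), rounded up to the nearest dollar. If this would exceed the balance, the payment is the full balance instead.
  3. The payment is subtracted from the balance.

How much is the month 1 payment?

$1,189.00

Month 1: opening $9,506.13; payment $1,189.00; balance $8,317.13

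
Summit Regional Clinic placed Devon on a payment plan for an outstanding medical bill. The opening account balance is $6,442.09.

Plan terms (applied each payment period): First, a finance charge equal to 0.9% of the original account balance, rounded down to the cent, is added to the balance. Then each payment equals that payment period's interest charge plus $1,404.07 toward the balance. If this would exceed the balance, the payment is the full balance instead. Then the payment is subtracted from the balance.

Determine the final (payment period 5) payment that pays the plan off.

$883.78

Payment period 1: $6,442.09 +$57.97 interest = $6,500.06; pay $1,462.04 → $5,038.02
Payment period 2: $5,038.02 +$57.97 interest = $5,095.99; pay $1,462.04 → $3,633.95
Payment period 3: $3,633.95 +$57.97 interest = $3,691.92; pay $1,462.04 → $2,229.88
Payment period 4: $2,229.88 +$57.97 interest = $2,287.85; pay $1,462.04 → $825.81
Payment period 5: $825.81 +$57.97 interest = $883.78; pay $883.78 → $0.00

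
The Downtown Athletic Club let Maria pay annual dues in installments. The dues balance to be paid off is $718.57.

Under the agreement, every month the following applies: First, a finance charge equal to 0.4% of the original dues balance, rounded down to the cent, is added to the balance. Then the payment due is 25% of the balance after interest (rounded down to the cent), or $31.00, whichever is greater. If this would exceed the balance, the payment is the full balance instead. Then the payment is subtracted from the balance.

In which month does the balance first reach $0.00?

Month 1: opening $718.57; interest $2.87 → $721.44; payment $180.36; balance $541.08
Month 2: opening $541.08; interest $2.87 → $543.95; payment $135.98; balance $407.97
Month 3: opening $407.97; interest $2.87 → $410.84; payment $102.71; balance $308.13
Month 4: opening $308.13; interest $2.87 → $311.00; payment $77.75; balance $233.25
Month 5: opening $233.25; interest $2.87 → $236.12; payment $59.03; balance $177.09
Month 6: opening $177.09; interest $2.87 → $179.96; payment $44.99; balance $134.97
Month 7: opening $134.97; interest $2.87 → $137.84; payment $34.46; balance $103.38
Month 8: opening $103.38; interest $2.87 → $106.25; payment $31.00; balance $75.25
Month 9: opening $75.25; interest $2.87 → $78.12; payment $31.00; balance $47.12
Month 10: opening $47.12; interest $2.87 → $49.99; payment $31.00; balance $18.99
Month 11: opening $18.99; interest $2.87 → $21.86; payment $21.86; balance $0.00
Balance reaches $0.00 in month 11.

11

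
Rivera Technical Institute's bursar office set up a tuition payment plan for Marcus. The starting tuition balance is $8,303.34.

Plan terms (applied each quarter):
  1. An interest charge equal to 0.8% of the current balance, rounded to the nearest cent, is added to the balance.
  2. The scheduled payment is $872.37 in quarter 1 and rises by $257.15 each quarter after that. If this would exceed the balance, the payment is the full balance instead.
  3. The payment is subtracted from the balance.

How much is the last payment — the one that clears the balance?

$1,629.41

# | Opening | Interest | Payment | End bal
1 | $8,303.34 | $66.43 | $872.37 | $7,497.40
2 | $7,497.40 | $59.98 | $1,129.52 | $6,427.86
3 | $6,427.86 | $51.42 | $1,386.67 | $5,092.61
4 | $5,092.61 | $40.74 | $1,643.82 | $3,489.53
5 | $3,489.53 | $27.92 | $1,900.97 | $1,616.48
6 | $1,616.48 | $12.93 | $1,629.41 | $0.00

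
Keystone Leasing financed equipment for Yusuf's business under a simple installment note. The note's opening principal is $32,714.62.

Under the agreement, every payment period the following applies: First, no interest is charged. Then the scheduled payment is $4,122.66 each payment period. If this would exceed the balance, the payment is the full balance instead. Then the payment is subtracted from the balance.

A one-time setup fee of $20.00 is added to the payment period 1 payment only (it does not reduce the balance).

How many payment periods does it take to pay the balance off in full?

8

Payment period 1: $32,714.62 − $4,122.66 (+ $20.00 fee) → $28,591.96
Payment period 2: $28,591.96 − $4,122.66 → $24,469.30
Payment period 3: $24,469.30 − $4,122.66 → $20,346.64
Payment period 4: $20,346.64 − $4,122.66 → $16,223.98
Payment period 5: $16,223.98 − $4,122.66 → $12,101.32
Payment period 6: $12,101.32 − $4,122.66 → $7,978.66
Payment period 7: $7,978.66 − $4,122.66 → $3,856.00
Payment period 8: $3,856.00 − $3,856.00 → $0.00
Balance reaches $0.00 in payment period 8.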